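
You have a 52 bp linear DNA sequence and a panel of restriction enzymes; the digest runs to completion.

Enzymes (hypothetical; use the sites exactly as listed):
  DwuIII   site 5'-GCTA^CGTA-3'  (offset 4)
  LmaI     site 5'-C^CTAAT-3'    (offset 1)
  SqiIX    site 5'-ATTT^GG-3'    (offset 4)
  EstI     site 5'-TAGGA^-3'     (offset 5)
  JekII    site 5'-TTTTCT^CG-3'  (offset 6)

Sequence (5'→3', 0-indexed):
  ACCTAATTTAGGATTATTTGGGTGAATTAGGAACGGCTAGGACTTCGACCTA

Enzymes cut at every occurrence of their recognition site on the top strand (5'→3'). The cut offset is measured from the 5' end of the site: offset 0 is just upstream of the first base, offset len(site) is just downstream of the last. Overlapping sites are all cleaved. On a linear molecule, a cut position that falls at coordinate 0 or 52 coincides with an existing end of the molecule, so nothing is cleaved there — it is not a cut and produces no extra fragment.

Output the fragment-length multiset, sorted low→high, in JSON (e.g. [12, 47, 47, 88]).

Scan for sites:
  DwuIII (GCTACGTA, off=4): no sites
  LmaI CCTAAT/1: at [1] ⇒ [2]
  SqiIX ATTTGG/4: at [15] ⇒ [19]
  EstI TAGGA/5: at [8, 27, 37] ⇒ [13, 32, 42]
  JekII (TTTTCTCG, off=6): no sites

All cut coordinates (distinct, sorted): [2, 13, 19, 32, 42]

Fragments:
  [0,2): 2 bp
  [2,13): 11 bp
  [13,19): 6 bp
  [19,32): 13 bp
  [32,42): 10 bp
  [42,52): 10 bp

[2,6,10,10,11,13]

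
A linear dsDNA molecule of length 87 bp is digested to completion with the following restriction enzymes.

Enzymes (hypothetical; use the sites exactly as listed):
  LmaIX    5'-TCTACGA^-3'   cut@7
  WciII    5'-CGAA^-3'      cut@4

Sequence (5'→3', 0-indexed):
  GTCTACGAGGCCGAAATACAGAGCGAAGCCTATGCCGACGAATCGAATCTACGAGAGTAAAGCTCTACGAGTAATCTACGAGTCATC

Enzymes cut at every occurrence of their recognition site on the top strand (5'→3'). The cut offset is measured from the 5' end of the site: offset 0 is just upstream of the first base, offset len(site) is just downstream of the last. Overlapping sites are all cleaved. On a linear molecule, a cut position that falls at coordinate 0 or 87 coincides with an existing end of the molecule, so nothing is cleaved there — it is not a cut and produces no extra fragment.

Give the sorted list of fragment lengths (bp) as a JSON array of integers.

[5,6,7,7,8,11,12,15,16]

Site scan:
  LmaIX (TCTACGA, off=7): starts [1, 47, 63, 74] → cuts [8, 54, 70, 81]
  WciII (CGAA, off=4): starts [11, 23, 38, 43] → cuts [15, 27, 42, 47]

Pooled cuts: [8, 15, 27, 42, 47, 54, 70, 81]

Fragments:
  [0,8): 8 bp
  [8,15): 7 bp
  [15,27): 12 bp
  [27,42): 15 bp
  [42,47): 5 bp
  [47,54): 7 bp
  [54,70): 16 bp
  [70,81): 11 bp
  [81,87): 6 bp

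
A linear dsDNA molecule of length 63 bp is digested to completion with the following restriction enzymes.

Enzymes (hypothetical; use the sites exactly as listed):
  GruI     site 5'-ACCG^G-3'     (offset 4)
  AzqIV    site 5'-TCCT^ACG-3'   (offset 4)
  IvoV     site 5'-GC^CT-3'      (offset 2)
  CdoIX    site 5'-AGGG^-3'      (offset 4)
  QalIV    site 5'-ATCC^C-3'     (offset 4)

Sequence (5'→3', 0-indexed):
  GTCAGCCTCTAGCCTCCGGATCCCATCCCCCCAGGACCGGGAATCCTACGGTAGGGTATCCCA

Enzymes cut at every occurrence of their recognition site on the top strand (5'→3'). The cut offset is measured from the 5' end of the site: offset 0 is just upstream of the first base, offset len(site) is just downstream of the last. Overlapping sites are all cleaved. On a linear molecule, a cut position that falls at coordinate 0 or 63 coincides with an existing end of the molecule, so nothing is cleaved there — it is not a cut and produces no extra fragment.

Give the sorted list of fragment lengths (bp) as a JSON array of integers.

Site scan:
  GruI (ACCGG, off=4): starts [35] → cuts [39]
  AzqIV (TCCTACG, off=4): starts [43] → cuts [47]
  IvoV (GCCT, off=2): starts [4, 11] → cuts [6, 13]
  CdoIX (AGGG, off=4): starts [52] → cuts [56]
  QalIV (ATCCC, off=4): starts [19, 24, 57] → cuts [23, 28, 61]

Pooled cuts: [6, 13, 23, 28, 39, 47, 56, 61]

Fragment lengths:
  [0,6): 6 bp
  [6,13): 7 bp
  [13,23): 10 bp
  [23,28): 5 bp
  [28,39): 11 bp
  [39,47): 8 bp
  [47,56): 9 bp
  [56,61): 5 bp
  [61,63): 2 bp

[2,5,5,6,7,8,9,10,11]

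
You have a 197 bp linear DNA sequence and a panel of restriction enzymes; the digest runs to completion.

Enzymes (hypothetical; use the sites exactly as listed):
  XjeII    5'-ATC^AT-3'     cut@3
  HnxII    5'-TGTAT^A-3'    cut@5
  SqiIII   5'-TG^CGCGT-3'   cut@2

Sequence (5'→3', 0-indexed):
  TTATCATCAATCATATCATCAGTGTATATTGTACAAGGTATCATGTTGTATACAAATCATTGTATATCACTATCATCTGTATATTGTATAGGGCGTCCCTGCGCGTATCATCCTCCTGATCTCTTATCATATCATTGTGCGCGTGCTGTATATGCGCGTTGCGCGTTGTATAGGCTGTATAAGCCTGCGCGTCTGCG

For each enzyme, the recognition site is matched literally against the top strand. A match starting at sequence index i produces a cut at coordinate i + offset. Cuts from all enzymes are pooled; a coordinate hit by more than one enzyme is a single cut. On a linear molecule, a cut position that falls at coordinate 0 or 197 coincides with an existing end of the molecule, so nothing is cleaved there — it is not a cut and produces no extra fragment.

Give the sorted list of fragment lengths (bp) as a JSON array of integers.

[3,5,5,5,6,7,7,7,7,7,7,8,8,9,9,9,10,10,10,12,12,15,19]

Site scan:
  XjeII ATCAT/3: at [2, 9, 14, 39, 55, 71, 106, 125, 130] ⇒ [5, 12, 17, 42, 58, 74, 109, 128, 133]
  HnxII TGTATA/5: at [22, 46, 60, 77, 84, 146, 166, 175] ⇒ [27, 51, 65, 82, 89, 151, 171, 180]
  SqiIII TGCGCGT/2: at [99, 137, 152, 159, 185] ⇒ [101, 139, 154, 161, 187]

All cut coordinates (distinct, sorted): [5, 12, 17, 27, 42, 51, 58, 65, 74, 82, 89, 101, 109, 128, 133, 139, 151, 154, 161, 171, 180, 187]

Fragments:
  [0,5): 5 bp
  [5,12): 7 bp
  [12,17): 5 bp
  [17,27): 10 bp
  [27,42): 15 bp
  [42,51): 9 bp
  [51,58): 7 bp
  [58,65): 7 bp
  [65,74): 9 bp
  [74,82): 8 bp
  [82,89): 7 bp
  [89,101): 12 bp
  [101,109): 8 bp
  [109,128): 19 bp
  [128,133): 5 bp
  [133,139): 6 bp
  [139,151): 12 bp
  [151,154): 3 bp
  [154,161): 7 bp
  [161,171): 10 bp
  [171,180): 9 bp
  [180,187): 7 bp
  [187,197): 10 bp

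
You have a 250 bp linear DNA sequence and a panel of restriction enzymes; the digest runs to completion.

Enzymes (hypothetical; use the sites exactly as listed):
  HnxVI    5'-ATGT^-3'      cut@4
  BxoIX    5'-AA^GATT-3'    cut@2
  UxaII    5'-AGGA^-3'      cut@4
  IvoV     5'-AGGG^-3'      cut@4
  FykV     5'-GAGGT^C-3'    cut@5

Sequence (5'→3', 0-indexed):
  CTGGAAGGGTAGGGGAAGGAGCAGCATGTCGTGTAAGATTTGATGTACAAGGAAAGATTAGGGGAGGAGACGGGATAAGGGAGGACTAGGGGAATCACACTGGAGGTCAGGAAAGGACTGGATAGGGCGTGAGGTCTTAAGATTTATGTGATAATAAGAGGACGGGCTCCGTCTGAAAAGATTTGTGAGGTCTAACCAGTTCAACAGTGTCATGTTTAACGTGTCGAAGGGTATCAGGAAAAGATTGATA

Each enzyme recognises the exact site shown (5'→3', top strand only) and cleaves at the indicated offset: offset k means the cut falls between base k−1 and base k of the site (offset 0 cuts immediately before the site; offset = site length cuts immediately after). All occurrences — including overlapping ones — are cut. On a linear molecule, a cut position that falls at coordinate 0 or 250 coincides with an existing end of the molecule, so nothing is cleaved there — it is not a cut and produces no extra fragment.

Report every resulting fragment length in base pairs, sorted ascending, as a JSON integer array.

Site scan:
  HnxVI ATGT/4: at [25, 42, 145, 211] ⇒ [29, 46, 149, 215]
  BxoIX AAGATT/2: at [34, 53, 138, 177, 240] ⇒ [36, 55, 140, 179, 242]
  UxaII AGGA/4: at [16, 49, 64, 81, 108, 113, 158, 235] ⇒ [20, 53, 68, 85, 112, 117, 162, 239]
  IvoV AGGG/4: at [5, 10, 59, 77, 87, 123, 227] ⇒ [9, 14, 63, 81, 91, 127, 231]
  FykV GAGGTC/5: at [102, 130, 186] ⇒ [107, 135, 191]

All cut coordinates (distinct, sorted): [9, 14, 20, 29, 36, 46, 53, 55, 63, 68, 81, 85, 91, 107, 112, 117, 127, 135, 140, 149, 162, 179, 191, 215, 231, 239, 242]

Fragment lengths:
  [0,9): 9 bp
  [9,14): 5 bp
  [14,20): 6 bp
  [20,29): 9 bp
  [29,36): 7 bp
  [36,46): 10 bp
  [46,53): 7 bp
  [53,55): 2 bp
  [55,63): 8 bp
  [63,68): 5 bp
  [68,81): 13 bp
  [81,85): 4 bp
  [85,91): 6 bp
  [91,107): 16 bp
  [107,112): 5 bp
  [112,117): 5 bp
  [117,127): 10 bp
  [127,135): 8 bp
  [135,140): 5 bp
  [140,149): 9 bp
  [149,162): 13 bp
  [162,179): 17 bp
  [179,191): 12 bp
  [191,215): 24 bp
  [215,231): 16 bp
  [231,239): 8 bp
  [239,242): 3 bp
  [242,250): 8 bp

[2,3,4,5,5,5,5,5,6,6,7,7,8,8,8,8,9,9,9,10,10,12,13,13,16,16,17,24]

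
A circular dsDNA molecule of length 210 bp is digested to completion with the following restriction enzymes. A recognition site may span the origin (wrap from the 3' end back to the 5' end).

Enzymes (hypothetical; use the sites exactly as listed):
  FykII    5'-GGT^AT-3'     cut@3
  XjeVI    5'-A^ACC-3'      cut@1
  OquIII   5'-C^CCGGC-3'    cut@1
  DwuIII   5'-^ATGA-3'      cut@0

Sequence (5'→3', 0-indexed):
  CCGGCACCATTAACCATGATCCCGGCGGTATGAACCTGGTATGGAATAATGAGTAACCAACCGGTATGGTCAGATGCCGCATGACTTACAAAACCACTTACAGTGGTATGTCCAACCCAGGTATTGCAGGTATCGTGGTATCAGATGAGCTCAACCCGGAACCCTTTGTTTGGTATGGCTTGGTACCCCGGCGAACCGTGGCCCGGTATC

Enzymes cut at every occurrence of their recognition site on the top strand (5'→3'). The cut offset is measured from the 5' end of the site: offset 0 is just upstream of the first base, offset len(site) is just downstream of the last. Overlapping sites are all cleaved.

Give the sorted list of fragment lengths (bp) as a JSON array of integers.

[3,3,4,4,5,6,6,7,7,7,7,7,8,8,8,8,9,9,12,12,13,13,14,15,15]

Per-enzyme occurrences:
  FykII (GGTAT, off=3): starts [26, 37, 62, 104, 119, 128, 136, 171, 204] → cuts [29, 40, 65, 107, 122, 131, 139, 174, 207]
  XjeVI (AACC, off=1): starts [11, 32, 54, 58, 91, 113, 152, 159, 193] → cuts [12, 33, 55, 59, 92, 114, 153, 160, 194]
  OquIII (CCCGGC, off=1): starts [20, 186, 209] → cuts [0, 21, 187]
  DwuIII (ATGA, off=0): starts [15, 29, 48, 80, 144] → cuts [15, 29, 48, 80, 144]

Pooled cuts: [0, 12, 15, 21, 29, 33, 40, 48, 55, 59, 65, 80, 92, 107, 114, 122, 131, 139, 144, 153, 160, 174, 187, 194, 207]

Fragments:
  0→12: 12 bp
  12→15: 3 bp
  15→21: 6 bp
  21→29: 8 bp
  29→33: 4 bp
  33→40: 7 bp
  40→48: 8 bp
  48→55: 7 bp
  55→59: 4 bp
  59→65: 6 bp
  65→80: 15 bp
  80→92: 12 bp
  92→107: 15 bp
  107→114: 7 bp
  114→122: 8 bp
  122→131: 9 bp
  131→139: 8 bp
  139→144: 5 bp
  144→153: 9 bp
  153→160: 7 bp
  160→174: 14 bp
  174→187: 13 bp
  187→194: 7 bp
  194→207: 13 bp
  207→0 (wrap): 210-207+0 = 3 bp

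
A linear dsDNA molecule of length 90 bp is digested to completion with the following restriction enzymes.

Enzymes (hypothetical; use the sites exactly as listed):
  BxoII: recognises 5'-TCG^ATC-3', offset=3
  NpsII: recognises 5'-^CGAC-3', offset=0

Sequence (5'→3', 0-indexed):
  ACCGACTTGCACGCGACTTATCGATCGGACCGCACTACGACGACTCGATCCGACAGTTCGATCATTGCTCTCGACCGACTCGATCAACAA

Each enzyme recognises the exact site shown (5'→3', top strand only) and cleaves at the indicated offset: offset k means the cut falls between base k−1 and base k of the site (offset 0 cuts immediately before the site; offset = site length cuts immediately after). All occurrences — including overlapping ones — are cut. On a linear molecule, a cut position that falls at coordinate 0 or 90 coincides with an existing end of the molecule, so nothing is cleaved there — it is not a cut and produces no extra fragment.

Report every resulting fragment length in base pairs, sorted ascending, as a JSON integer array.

[2,3,3,4,7,7,8,10,10,11,11,14]

Per-enzyme occurrences:
  BxoII (TCGATC, off=3): starts [20, 44, 57, 79] → cuts [23, 47, 60, 82]
  NpsII (CGAC, off=0): starts [2, 13, 37, 40, 50, 71, 75] → cuts [2, 13, 37, 40, 50, 71, 75]

Pooled cuts: [2, 13, 23, 37, 40, 47, 50, 60, 71, 75, 82]

Fragments:
  [0,2): 2 bp
  [2,13): 11 bp
  [13,23): 10 bp
  [23,37): 14 bp
  [37,40): 3 bp
  [40,47): 7 bp
  [47,50): 3 bp
  [50,60): 10 bp
  [60,71): 11 bp
  [71,75): 4 bp
  [75,82): 7 bp
  [82,90): 8 bp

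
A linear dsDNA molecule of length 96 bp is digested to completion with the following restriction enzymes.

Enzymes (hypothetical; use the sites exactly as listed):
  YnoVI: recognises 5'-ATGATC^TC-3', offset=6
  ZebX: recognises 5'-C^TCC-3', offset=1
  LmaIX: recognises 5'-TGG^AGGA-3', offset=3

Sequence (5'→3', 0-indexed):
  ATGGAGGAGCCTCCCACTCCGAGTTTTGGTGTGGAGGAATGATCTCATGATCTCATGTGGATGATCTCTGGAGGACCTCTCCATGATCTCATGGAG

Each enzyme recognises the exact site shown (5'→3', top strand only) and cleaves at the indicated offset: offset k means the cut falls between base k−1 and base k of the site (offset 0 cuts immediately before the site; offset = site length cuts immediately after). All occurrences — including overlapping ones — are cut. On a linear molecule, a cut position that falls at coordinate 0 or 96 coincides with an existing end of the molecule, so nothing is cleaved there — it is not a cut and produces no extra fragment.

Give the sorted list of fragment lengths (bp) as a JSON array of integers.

[4,5,6,7,8,8,8,9,10,14,17]

Site scan:
  YnoVI (ATGATCTC, off=6): starts [38, 46, 60, 82] → cuts [44, 52, 66, 88]
  ZebX (CTCC, off=1): starts [10, 16, 78] → cuts [11, 17, 79]
  LmaIX (TGGAGGA, off=3): starts [1, 31, 68] → cuts [4, 34, 71]

All cut coordinates (distinct, sorted): [4, 11, 17, 34, 44, 52, 66, 71, 79, 88]

Fragment lengths:
  [0,4): 4 bp
  [4,11): 7 bp
  [11,17): 6 bp
  [17,34): 17 bp
  [34,44): 10 bp
  [44,52): 8 bp
  [52,66): 14 bp
  [66,71): 5 bp
  [71,79): 8 bp
  [79,88): 9 bp
  [88,96): 8 bp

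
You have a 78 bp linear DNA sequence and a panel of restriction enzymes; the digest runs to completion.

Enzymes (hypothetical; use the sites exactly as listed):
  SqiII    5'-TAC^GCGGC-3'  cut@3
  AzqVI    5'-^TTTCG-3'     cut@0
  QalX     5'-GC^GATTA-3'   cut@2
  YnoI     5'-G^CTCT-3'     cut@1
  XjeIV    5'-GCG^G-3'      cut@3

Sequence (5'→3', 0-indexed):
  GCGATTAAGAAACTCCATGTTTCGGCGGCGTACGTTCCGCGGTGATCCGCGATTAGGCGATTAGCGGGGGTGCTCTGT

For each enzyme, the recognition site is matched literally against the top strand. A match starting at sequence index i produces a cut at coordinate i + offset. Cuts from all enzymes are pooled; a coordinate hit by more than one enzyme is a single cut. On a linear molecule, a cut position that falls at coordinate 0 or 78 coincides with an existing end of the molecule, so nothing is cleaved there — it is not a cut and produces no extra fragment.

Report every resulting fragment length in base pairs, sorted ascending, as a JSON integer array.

[2,6,6,8,8,8,9,14,17]

Scan for sites:
  SqiII (TACGCGGC, off=3): no sites
  AzqVI (TTTCG, off=0): starts [19] → cuts [19]
  QalX (GCGATTA, off=2): starts [0, 48, 56] → cuts [2, 50, 58]
  YnoI (GCTCT, off=1): starts [71] → cuts [72]
  XjeIV (GCGG, off=3): starts [24, 38, 63] → cuts [27, 41, 66]

All cut coordinates (distinct, sorted): [2, 19, 27, 41, 50, 58, 66, 72]

Fragment lengths:
  [0,2): 2 bp
  [2,19): 17 bp
  [19,27): 8 bp
  [27,41): 14 bp
  [41,50): 9 bp
  [50,58): 8 bp
  [58,66): 8 bp
  [66,72): 6 bp
  [72,78): 6 bp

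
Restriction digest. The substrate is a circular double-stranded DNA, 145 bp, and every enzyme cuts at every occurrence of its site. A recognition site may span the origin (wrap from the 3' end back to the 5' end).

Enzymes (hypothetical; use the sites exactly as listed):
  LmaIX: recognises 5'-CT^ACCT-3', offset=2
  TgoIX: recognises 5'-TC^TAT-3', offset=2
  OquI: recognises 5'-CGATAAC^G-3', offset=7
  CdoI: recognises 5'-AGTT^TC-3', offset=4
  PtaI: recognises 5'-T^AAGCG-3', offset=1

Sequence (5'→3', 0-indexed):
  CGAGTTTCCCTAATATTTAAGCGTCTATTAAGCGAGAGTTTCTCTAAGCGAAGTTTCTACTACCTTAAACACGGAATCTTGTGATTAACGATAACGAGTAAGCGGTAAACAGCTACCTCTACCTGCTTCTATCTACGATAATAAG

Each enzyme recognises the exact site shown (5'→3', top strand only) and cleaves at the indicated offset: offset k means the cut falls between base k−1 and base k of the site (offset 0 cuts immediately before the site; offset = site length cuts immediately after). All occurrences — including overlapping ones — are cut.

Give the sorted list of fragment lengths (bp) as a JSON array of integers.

[4,4,5,6,6,7,9,9,10,11,12,13,15,34]

Site scan:
  LmaIX CTACCT/2: at [59, 112, 118] ⇒ [61, 114, 120]
  TgoIX TCTAT/2: at [23, 127] ⇒ [25, 129]
  OquI CGATAACG/7: at [88] ⇒ [95]
  CdoI AGTTTC/4: at [2, 36, 51] ⇒ [6, 40, 55]
  PtaI TAAGCG/1: at [17, 28, 44, 98, 141] ⇒ [18, 29, 45, 99, 142]

All cut coordinates (distinct, sorted): [6, 18, 25, 29, 40, 45, 55, 61, 95, 99, 114, 120, 129, 142]

Fragments:
  6→18: 12 bp
  18→25: 7 bp
  25→29: 4 bp
  29→40: 11 bp
  40→45: 5 bp
  45→55: 10 bp
  55→61: 6 bp
  61→95: 34 bp
  95→99: 4 bp
  99→114: 15 bp
  114→120: 6 bp
  120→129: 9 bp
  129→142: 13 bp
  142→6 (wrap): 145-142+6 = 9 bp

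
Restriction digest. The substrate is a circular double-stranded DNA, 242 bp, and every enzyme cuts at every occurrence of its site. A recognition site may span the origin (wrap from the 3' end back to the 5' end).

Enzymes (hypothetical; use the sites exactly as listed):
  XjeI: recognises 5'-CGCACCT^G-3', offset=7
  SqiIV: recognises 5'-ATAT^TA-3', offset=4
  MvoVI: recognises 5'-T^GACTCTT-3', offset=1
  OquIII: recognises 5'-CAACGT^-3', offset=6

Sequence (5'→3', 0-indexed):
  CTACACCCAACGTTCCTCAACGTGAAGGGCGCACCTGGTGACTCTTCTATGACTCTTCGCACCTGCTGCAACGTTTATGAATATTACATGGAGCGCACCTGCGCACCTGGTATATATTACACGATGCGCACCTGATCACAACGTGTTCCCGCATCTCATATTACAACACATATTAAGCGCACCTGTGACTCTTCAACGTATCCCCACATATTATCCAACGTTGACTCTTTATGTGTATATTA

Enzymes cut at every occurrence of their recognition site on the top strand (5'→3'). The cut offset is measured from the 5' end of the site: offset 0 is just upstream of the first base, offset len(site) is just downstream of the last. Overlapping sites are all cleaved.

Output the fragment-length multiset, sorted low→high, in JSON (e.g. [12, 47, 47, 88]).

[1,2,3,8,9,10,10,10,10,11,11,11,12,12,13,13,14,15,16,16,17,18]

Site scan:
  XjeI CGCACCTG/7: at [29, 57, 93, 101, 126, 177] ⇒ [36, 64, 100, 108, 133, 184]
  SqiIV ATATTA/4: at [80, 113, 157, 169, 207, 236] ⇒ [84, 117, 161, 173, 211, 240]
  MvoVI TGACTCTT/1: at [38, 49, 185, 221] ⇒ [39, 50, 186, 222]
  OquIII CAACGT/6: at [7, 17, 68, 138, 193, 215] ⇒ [13, 23, 74, 144, 199, 221]

Pooled cuts: [13, 23, 36, 39, 50, 64, 74, 84, 100, 108, 117, 133, 144, 161, 173, 184, 186, 199, 211, 221, 222, 240]

Fragment lengths:
  13→23: 10 bp
  23→36: 13 bp
  36→39: 3 bp
  39→50: 11 bp
  50→64: 14 bp
  64→74: 10 bp
  74→84: 10 bp
  84→100: 16 bp
  100→108: 8 bp
  108→117: 9 bp
  117→133: 16 bp
  133→144: 11 bp
  144→161: 17 bp
  161→173: 12 bp
  173→184: 11 bp
  184→186: 2 bp
  186→199: 13 bp
  199→211: 12 bp
  211→221: 10 bp
  221→222: 1 bp
  222→240: 18 bp
  240→13 (wrap): 242-240+13 = 15 bp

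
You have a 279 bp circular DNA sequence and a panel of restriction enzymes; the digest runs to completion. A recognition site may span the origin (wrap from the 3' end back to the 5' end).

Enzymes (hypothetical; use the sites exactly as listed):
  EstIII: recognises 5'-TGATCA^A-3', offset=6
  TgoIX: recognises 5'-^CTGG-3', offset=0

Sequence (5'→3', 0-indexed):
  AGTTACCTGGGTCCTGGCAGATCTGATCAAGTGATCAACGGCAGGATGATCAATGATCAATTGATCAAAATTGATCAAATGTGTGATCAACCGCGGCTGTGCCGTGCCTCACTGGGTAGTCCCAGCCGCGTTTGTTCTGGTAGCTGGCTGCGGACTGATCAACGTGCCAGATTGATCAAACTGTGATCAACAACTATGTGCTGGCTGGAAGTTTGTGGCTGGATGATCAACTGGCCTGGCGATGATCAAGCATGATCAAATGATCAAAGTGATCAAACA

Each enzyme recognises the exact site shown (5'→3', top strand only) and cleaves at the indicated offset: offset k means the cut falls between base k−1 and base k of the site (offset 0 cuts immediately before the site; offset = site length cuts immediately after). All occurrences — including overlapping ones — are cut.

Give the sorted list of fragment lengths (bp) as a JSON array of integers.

[1,4,5,7,7,7,8,8,8,9,10,10,10,11,11,11,12,13,14,15,16,17,18,22,25]

Per-enzyme occurrences:
  EstIII (TGATCAA, off=6): starts [23, 31, 46, 53, 61, 71, 83, 155, 172, 183, 223, 242, 252, 260, 269] → cuts [29, 37, 52, 59, 67, 77, 89, 161, 178, 189, 229, 248, 258, 266, 275]
  TgoIX (CTGG, off=0): starts [6, 13, 111, 136, 143, 200, 204, 218, 230, 235] → cuts [6, 13, 111, 136, 143, 200, 204, 218, 230, 235]

Pooled cuts: [6, 13, 29, 37, 52, 59, 67, 77, 89, 111, 136, 143, 161, 178, 189, 200, 204, 218, 229, 230, 235, 248, 258, 266, 275]

Fragments:
  6→13: 7 bp
  13→29: 16 bp
  29→37: 8 bp
  37→52: 15 bp
  52→59: 7 bp
  59→67: 8 bp
  67→77: 10 bp
  77→89: 12 bp
  89→111: 22 bp
  111→136: 25 bp
  136→143: 7 bp
  143→161: 18 bp
  161→178: 17 bp
  178→189: 11 bp
  189→200: 11 bp
  200→204: 4 bp
  204→218: 14 bp
  218→229: 11 bp
  229→230: 1 bp
  230→235: 5 bp
  235→248: 13 bp
  248→258: 10 bp
  258→266: 8 bp
  266→275: 9 bp
  275→6 (wrap): 279-275+6 = 10 bp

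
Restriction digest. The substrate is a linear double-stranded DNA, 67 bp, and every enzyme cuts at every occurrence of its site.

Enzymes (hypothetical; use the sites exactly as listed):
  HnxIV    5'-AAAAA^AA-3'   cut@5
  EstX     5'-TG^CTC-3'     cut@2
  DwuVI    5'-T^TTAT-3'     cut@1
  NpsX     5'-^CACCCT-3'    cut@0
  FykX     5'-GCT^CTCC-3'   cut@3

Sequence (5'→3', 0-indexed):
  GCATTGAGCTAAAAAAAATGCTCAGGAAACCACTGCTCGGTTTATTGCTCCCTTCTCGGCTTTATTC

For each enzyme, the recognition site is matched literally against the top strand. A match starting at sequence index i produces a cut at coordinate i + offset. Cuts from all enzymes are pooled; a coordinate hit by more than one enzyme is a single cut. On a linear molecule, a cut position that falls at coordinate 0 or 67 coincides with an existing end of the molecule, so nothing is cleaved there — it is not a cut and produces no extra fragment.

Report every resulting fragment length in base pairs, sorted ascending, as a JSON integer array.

Site scan:
  HnxIV AAAAAAA/5: at [10, 11] ⇒ [15, 16]
  EstX TGCTC/2: at [18, 33, 45] ⇒ [20, 35, 47]
  DwuVI TTTAT/1: at [40, 60] ⇒ [41, 61]
  NpsX (CACCCT, off=0): no sites
  FykX (GCTCTCC, off=3): no sites

All cut coordinates (distinct, sorted): [15, 16, 20, 35, 41, 47, 61]

Fragment lengths:
  [0,15): 15 bp
  [15,16): 1 bp
  [16,20): 4 bp
  [20,35): 15 bp
  [35,41): 6 bp
  [41,47): 6 bp
  [47,61): 14 bp
  [61,67): 6 bp

[1,4,6,6,6,14,15,15]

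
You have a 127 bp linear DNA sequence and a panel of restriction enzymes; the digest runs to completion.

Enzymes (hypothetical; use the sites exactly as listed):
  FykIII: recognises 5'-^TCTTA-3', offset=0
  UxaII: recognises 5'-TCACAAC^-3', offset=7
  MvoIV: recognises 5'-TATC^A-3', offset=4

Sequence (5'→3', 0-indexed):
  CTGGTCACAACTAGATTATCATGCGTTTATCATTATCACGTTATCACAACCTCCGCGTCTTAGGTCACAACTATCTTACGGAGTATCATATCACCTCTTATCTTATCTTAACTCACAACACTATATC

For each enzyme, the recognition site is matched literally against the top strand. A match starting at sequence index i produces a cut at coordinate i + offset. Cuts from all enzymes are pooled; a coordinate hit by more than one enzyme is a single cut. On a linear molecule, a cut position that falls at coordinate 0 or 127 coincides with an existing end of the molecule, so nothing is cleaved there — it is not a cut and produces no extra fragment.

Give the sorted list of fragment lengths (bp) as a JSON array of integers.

[2,3,5,5,5,5,6,7,8,8,9,11,11,14,14,14]

Scan for sites:
  FykIII TCTTA/0: at [57, 73, 95, 100, 105] ⇒ [57, 73, 95, 100, 105]
  UxaII TCACAAC/7: at [4, 43, 64, 112] ⇒ [11, 50, 71, 119]
  MvoIV TATCA/4: at [16, 27, 33, 41, 83, 88] ⇒ [20, 31, 37, 45, 87, 92]

Pooled cuts: [11, 20, 31, 37, 45, 50, 57, 71, 73, 87, 92, 95, 100, 105, 119]

Fragment lengths:
  [0,11): 11 bp
  [11,20): 9 bp
  [20,31): 11 bp
  [31,37): 6 bp
  [37,45): 8 bp
  [45,50): 5 bp
  [50,57): 7 bp
  [57,71): 14 bp
  [71,73): 2 bp
  [73,87): 14 bp
  [87,92): 5 bp
  [92,95): 3 bp
  [95,100): 5 bp
  [100,105): 5 bp
  [105,119): 14 bp
  [119,127): 8 bp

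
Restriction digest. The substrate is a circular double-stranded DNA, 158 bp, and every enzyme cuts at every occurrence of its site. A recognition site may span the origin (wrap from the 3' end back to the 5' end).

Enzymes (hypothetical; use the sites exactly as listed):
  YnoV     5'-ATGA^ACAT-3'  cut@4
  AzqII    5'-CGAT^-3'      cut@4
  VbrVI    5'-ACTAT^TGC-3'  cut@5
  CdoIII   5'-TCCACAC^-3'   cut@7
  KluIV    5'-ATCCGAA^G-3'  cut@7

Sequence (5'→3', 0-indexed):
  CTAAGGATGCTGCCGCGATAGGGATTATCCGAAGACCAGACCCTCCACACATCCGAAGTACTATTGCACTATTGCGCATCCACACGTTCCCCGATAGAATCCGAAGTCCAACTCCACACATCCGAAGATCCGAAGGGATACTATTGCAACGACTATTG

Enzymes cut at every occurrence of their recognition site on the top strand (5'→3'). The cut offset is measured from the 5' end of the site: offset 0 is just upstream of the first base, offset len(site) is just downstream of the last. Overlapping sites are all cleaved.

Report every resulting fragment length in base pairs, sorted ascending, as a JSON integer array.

[7,7,7,8,8,10,10,10,12,13,14,14,17,21]

Site scan:
  YnoV (ATGAACAT, off=4): no sites
  AzqII CGAT/4: at [15, 91] ⇒ [19, 95]
  VbrVI ACTATTGC/5: at [59, 67, 139, 151] ⇒ [64, 72, 144, 156]
  CdoIII TCCACAC/7: at [43, 78, 112] ⇒ [50, 85, 119]
  KluIV ATCCGAAG/7: at [26, 50, 98, 119, 127] ⇒ [33, 57, 105, 126, 134]

Pooled cuts: [19, 33, 50, 57, 64, 72, 85, 95, 105, 119, 126, 134, 144, 156]

Fragment lengths:
  19→33: 14 bp
  33→50: 17 bp
  50→57: 7 bp
  57→64: 7 bp
  64→72: 8 bp
  72→85: 13 bp
  85→95: 10 bp
  95→105: 10 bp
  105→119: 14 bp
  119→126: 7 bp
  126→134: 8 bp
  134→144: 10 bp
  144→156: 12 bp
  156→19 (wrap): 158-156+19 = 21 bp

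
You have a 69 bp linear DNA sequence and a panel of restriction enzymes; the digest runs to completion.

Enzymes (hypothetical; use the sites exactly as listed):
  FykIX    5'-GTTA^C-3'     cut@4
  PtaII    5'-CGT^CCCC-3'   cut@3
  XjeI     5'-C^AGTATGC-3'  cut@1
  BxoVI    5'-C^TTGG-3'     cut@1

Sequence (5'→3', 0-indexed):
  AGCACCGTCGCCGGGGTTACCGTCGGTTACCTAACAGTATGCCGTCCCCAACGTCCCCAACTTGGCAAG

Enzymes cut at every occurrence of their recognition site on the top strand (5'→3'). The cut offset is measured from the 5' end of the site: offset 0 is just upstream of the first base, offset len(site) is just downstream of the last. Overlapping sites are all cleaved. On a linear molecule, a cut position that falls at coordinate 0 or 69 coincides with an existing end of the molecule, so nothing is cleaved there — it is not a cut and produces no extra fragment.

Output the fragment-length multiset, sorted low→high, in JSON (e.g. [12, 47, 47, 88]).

Scan for sites:
  FykIX (GTTAC, off=4): starts [15, 25] → cuts [19, 29]
  PtaII (CGTCCCC, off=3): starts [42, 51] → cuts [45, 54]
  XjeI (CAGTATGC, off=1): starts [34] → cuts [35]
  BxoVI (CTTGG, off=1): starts [60] → cuts [61]

Pooled cuts: [19, 29, 35, 45, 54, 61]

Fragment lengths:
  [0,19): 19 bp
  [19,29): 10 bp
  [29,35): 6 bp
  [35,45): 10 bp
  [45,54): 9 bp
  [54,61): 7 bp
  [61,69): 8 bp

[6,7,8,9,10,10,19]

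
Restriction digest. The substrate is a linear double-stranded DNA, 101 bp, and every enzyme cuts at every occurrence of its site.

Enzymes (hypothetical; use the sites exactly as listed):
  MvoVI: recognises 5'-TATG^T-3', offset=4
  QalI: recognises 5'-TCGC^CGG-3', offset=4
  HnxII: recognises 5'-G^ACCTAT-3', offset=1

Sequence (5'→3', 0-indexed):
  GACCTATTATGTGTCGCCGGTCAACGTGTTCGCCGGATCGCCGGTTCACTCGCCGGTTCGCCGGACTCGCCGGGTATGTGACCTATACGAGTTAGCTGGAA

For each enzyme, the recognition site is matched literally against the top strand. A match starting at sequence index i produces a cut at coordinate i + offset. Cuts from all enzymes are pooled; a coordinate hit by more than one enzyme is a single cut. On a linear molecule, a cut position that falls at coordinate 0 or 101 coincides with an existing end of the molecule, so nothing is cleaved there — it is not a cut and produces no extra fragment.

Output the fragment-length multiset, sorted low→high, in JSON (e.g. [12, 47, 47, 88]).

[1,2,6,8,8,8,9,10,12,16,21]

Scan for sites:
  MvoVI (TATGT, off=4): starts [7, 74] → cuts [11, 78]
  QalI (TCGCCGG, off=4): starts [13, 29, 37, 49, 57, 66] → cuts [17, 33, 41, 53, 61, 70]
  HnxII (GACCTAT, off=1): starts [0, 79] → cuts [1, 80]

Pooled cuts: [1, 11, 17, 33, 41, 53, 61, 70, 78, 80]

Fragments:
  [0,1): 1 bp
  [1,11): 10 bp
  [11,17): 6 bp
  [17,33): 16 bp
  [33,41): 8 bp
  [41,53): 12 bp
  [53,61): 8 bp
  [61,70): 9 bp
  [70,78): 8 bp
  [78,80): 2 bp
  [80,101): 21 bp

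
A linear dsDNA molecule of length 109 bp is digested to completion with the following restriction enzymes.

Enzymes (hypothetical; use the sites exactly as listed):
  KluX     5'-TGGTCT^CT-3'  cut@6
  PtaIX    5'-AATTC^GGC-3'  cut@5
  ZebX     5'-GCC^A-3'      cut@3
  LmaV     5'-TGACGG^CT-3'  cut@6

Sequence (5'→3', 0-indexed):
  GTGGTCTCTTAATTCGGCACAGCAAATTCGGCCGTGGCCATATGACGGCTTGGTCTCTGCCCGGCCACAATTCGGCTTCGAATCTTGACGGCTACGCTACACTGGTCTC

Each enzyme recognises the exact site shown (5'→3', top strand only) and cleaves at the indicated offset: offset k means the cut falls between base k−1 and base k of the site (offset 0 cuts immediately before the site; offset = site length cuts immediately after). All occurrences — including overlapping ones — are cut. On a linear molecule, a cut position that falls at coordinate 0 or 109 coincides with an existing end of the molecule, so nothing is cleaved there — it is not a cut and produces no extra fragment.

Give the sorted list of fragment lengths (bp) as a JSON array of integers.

Site scan:
  KluX TGGTCTCT/6: at [1, 50] ⇒ [7, 56]
  PtaIX AATTCGGC/5: at [10, 24, 68] ⇒ [15, 29, 73]
  ZebX GCCA/3: at [36, 63] ⇒ [39, 66]
  LmaV TGACGGCT/6: at [42, 85] ⇒ [48, 91]

All cut coordinates (distinct, sorted): [7, 15, 29, 39, 48, 56, 66, 73, 91]

Fragment lengths:
  [0,7): 7 bp
  [7,15): 8 bp
  [15,29): 14 bp
  [29,39): 10 bp
  [39,48): 9 bp
  [48,56): 8 bp
  [56,66): 10 bp
  [66,73): 7 bp
  [73,91): 18 bp
  [91,109): 18 bp

[7,7,8,8,9,10,10,14,18,18]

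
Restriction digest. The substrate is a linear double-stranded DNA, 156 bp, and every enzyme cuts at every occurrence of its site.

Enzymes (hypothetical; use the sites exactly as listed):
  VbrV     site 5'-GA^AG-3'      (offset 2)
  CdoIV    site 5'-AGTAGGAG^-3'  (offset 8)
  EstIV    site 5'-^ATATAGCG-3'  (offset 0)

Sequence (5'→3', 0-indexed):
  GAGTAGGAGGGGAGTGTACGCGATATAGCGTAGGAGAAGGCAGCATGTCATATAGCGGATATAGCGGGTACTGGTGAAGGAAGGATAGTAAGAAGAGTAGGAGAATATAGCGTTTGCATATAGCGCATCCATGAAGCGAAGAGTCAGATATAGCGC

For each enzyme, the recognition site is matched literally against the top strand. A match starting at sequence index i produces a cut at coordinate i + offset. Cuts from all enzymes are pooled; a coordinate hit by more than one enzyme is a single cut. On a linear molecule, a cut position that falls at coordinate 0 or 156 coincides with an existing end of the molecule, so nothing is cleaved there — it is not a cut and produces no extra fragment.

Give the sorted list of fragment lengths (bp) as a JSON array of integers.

[1,4,5,8,9,9,9,10,12,12,13,13,15,17,19]

Site scan:
  VbrV (GAAG, off=2): starts [35, 75, 79, 91, 132, 137] → cuts [37, 77, 81, 93, 134, 139]
  CdoIV (AGTAGGAG, off=8): starts [1, 95] → cuts [9, 103]
  EstIV (ATATAGCG, off=0): starts [22, 49, 58, 104, 117, 147] → cuts [22, 49, 58, 104, 117, 147]

All cut coordinates (distinct, sorted): [9, 22, 37, 49, 58, 77, 81, 93, 103, 104, 117, 134, 139, 147]

Fragment lengths:
  [0,9): 9 bp
  [9,22): 13 bp
  [22,37): 15 bp
  [37,49): 12 bp
  [49,58): 9 bp
  [58,77): 19 bp
  [77,81): 4 bp
  [81,93): 12 bp
  [93,103): 10 bp
  [103,104): 1 bp
  [104,117): 13 bp
  [117,134): 17 bp
  [134,139): 5 bp
  [139,147): 8 bp
  [147,156): 9 bp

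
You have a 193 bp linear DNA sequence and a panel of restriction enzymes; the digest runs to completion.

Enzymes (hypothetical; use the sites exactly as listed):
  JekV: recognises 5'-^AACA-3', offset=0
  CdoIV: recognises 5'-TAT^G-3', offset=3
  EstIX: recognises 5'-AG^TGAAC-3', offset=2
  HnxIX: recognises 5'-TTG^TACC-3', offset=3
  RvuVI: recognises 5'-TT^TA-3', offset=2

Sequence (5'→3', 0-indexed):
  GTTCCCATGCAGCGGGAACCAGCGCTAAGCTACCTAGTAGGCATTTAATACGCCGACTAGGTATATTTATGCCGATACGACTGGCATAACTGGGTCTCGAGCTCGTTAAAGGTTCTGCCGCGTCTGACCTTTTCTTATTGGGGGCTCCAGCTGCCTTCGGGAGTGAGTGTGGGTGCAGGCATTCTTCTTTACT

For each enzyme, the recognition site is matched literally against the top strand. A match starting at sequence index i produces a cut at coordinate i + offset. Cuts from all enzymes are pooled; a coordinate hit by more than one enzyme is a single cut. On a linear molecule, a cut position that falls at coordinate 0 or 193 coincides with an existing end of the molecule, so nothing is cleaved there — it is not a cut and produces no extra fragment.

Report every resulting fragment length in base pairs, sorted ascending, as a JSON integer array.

[3,4,22,45,119]

Per-enzyme occurrences:
  JekV (AACA, off=0): no sites
  CdoIV (TATG, off=3): starts [67] → cuts [70]
  EstIX (AGTGAAC, off=2): no sites
  HnxIX (TTGTACC, off=3): no sites
  RvuVI (TTTA, off=2): starts [43, 65, 187] → cuts [45, 67, 189]

All cut coordinates (distinct, sorted): [45, 67, 70, 189]

Fragment lengths:
  [0,45): 45 bp
  [45,67): 22 bp
  [67,70): 3 bp
  [70,189): 119 bp
  [189,193): 4 bp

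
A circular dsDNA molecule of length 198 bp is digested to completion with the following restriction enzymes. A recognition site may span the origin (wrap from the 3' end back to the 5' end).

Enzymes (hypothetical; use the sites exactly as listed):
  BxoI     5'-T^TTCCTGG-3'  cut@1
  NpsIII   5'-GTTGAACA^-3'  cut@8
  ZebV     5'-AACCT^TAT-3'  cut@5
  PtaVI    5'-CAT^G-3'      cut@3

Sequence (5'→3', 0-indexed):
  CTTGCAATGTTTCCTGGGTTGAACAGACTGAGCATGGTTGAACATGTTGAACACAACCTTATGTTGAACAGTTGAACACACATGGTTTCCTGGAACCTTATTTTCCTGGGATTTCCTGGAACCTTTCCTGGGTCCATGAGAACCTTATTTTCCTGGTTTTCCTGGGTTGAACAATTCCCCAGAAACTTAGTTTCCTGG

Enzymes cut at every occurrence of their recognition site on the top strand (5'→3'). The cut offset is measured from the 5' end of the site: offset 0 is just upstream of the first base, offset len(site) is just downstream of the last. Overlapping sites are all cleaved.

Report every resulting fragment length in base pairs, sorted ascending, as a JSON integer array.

Site scan:
  BxoI (TTTCCTGG, off=1): starts [9, 85, 101, 111, 123, 148, 157, 190] → cuts [10, 86, 102, 112, 124, 149, 158, 191]
  NpsIII (GTTGAACA, off=8): starts [17, 36, 45, 62, 70, 165] → cuts [25, 44, 53, 70, 78, 173]
  ZebV (AACCTTAT, off=5): starts [54, 93, 140] → cuts [59, 98, 145]
  PtaVI (CATG, off=3): starts [32, 42, 80, 134] → cuts [35, 45, 83, 137]

Pooled cuts: [10, 25, 35, 44, 45, 53, 59, 70, 78, 83, 86, 98, 102, 112, 124, 137, 145, 149, 158, 173, 191]

Fragments:
  10→25: 15 bp
  25→35: 10 bp
  35→44: 9 bp
  44→45: 1 bp
  45→53: 8 bp
  53→59: 6 bp
  59→70: 11 bp
  70→78: 8 bp
  78→83: 5 bp
  83→86: 3 bp
  86→98: 12 bp
  98→102: 4 bp
  102→112: 10 bp
  112→124: 12 bp
  124→137: 13 bp
  137→145: 8 bp
  145→149: 4 bp
  149→158: 9 bp
  158→173: 15 bp
  173→191: 18 bp
  191→10 (wrap): 198-191+10 = 17 bp

[1,3,4,4,5,6,8,8,8,9,9,10,10,11,12,12,13,15,15,17,18]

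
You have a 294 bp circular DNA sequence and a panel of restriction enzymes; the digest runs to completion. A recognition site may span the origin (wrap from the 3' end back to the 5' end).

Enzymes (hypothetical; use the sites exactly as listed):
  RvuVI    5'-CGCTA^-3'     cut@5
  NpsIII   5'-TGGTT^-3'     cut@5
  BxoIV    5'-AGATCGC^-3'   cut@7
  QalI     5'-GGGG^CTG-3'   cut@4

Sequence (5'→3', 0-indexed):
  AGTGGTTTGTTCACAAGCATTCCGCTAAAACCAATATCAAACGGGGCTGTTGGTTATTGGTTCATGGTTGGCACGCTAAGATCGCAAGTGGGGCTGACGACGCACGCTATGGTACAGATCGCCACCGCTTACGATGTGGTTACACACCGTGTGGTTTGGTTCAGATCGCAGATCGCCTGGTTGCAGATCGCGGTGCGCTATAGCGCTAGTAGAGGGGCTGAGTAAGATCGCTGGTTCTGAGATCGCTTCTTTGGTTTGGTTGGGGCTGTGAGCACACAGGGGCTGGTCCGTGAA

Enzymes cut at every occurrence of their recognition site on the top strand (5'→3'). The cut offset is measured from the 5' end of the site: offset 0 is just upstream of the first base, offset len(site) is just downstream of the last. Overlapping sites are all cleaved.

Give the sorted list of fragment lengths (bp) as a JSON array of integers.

[4,5,5,5,6,7,7,7,7,8,8,8,9,9,9,9,9,10,10,13,14,15,16,17,19,19,19,20]

Per-enzyme occurrences:
  RvuVI CGCTA/5: at [22, 73, 104, 195, 203] ⇒ [27, 78, 109, 200, 208]
  NpsIII TGGTT/5: at [2, 50, 57, 64, 136, 151, 156, 177, 231, 251, 256] ⇒ [7, 55, 62, 69, 141, 156, 161, 182, 236, 256, 261]
  BxoIV AGATCGC/7: at [78, 115, 162, 169, 184, 224, 239] ⇒ [85, 122, 169, 176, 191, 231, 246]
  QalI GGGGCTG/4: at [42, 89, 213, 261, 278] ⇒ [46, 93, 217, 265, 282]

Pooled cuts: [7, 27, 46, 55, 62, 69, 78, 85, 93, 109, 122, 141, 156, 161, 169, 176, 182, 191, 200, 208, 217, 231, 236, 246, 256, 261, 265, 282]

Fragments:
  7→27: 20 bp
  27→46: 19 bp
  46→55: 9 bp
  55→62: 7 bp
  62→69: 7 bp
  69→78: 9 bp
  78→85: 7 bp
  85→93: 8 bp
  93→109: 16 bp
  109→122: 13 bp
  122→141: 19 bp
  141→156: 15 bp
  156→161: 5 bp
  161→169: 8 bp
  169→176: 7 bp
  176→182: 6 bp
  182→191: 9 bp
  191→200: 9 bp
  200→208: 8 bp
  208→217: 9 bp
  217→231: 14 bp
  231→236: 5 bp
  236→246: 10 bp
  246→256: 10 bp
  256→261: 5 bp
  261→265: 4 bp
  265→282: 17 bp
  282→7 (wrap): 294-282+7 = 19 bp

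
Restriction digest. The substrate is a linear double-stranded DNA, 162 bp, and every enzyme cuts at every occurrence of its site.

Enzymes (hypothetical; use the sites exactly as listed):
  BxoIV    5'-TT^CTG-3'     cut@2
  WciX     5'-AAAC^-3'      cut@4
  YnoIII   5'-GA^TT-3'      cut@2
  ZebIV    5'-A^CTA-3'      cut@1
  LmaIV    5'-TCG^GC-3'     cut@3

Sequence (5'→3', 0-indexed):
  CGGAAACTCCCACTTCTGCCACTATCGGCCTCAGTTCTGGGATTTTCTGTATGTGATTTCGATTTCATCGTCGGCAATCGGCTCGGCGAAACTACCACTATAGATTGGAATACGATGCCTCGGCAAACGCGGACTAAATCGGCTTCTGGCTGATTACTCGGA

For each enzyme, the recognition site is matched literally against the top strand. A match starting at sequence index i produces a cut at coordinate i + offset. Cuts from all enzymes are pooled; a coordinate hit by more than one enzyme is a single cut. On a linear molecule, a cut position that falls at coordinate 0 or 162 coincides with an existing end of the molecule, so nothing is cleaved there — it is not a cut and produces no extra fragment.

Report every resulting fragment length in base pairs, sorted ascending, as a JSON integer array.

[1,4,4,5,5,5,6,6,6,6,6,6,7,7,7,8,8,8,9,9,10,11,18]

Site scan:
  BxoIV (TTCTG, off=2): starts [13, 34, 44, 143] → cuts [15, 36, 46, 145]
  WciX (AAAC, off=4): starts [3, 88, 124] → cuts [7, 92, 128]
  YnoIII (GATT, off=2): starts [40, 54, 60, 102, 151] → cuts [42, 56, 62, 104, 153]
  ZebIV (ACTA, off=1): starts [20, 90, 96, 132] → cuts [21, 91, 97, 133]
  LmaIV (TCGGC, off=3): starts [24, 70, 77, 82, 119, 138] → cuts [27, 73, 80, 85, 122, 141]

All cut coordinates (distinct, sorted): [7, 15, 21, 27, 36, 42, 46, 56, 62, 73, 80, 85, 91, 92, 97, 104, 122, 128, 133, 141, 145, 153]

Fragments:
  [0,7): 7 bp
  [7,15): 8 bp
  [15,21): 6 bp
  [21,27): 6 bp
  [27,36): 9 bp
  [36,42): 6 bp
  [42,46): 4 bp
  [46,56): 10 bp
  [56,62): 6 bp
  [62,73): 11 bp
  [73,80): 7 bp
  [80,85): 5 bp
  [85,91): 6 bp
  [91,92): 1 bp
  [92,97): 5 bp
  [97,104): 7 bp
  [104,122): 18 bp
  [122,128): 6 bp
  [128,133): 5 bp
  [133,141): 8 bp
  [141,145): 4 bp
  [145,153): 8 bp
  [153,162): 9 bp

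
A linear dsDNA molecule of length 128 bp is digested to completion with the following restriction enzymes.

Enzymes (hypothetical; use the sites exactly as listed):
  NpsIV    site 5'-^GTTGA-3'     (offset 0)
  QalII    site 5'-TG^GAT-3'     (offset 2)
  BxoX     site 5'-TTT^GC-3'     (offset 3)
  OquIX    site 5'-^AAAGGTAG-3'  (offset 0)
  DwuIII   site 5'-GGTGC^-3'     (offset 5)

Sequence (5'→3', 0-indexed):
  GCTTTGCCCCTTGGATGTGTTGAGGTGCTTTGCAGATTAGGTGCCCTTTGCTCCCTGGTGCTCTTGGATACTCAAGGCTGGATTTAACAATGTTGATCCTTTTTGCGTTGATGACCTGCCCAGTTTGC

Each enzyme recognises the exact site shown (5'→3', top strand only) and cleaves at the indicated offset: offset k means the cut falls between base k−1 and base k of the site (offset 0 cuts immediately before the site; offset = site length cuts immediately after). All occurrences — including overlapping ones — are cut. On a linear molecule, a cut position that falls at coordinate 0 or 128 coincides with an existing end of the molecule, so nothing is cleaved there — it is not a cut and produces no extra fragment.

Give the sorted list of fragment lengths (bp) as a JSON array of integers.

Site scan:
  NpsIV (GTTGA, off=0): starts [18, 91, 106] → cuts [18, 91, 106]
  QalII (TGGAT, off=2): starts [11, 64, 78] → cuts [13, 66, 80]
  BxoX (TTTGC, off=3): starts [2, 28, 46, 101, 123] → cuts [5, 31, 49, 104, 126]
  OquIX (AAAGGTAG, off=0): no sites
  DwuIII (GGTGC, off=5): starts [23, 39, 56] → cuts [28, 44, 61]

All cut coordinates (distinct, sorted): [5, 13, 18, 28, 31, 44, 49, 61, 66, 80, 91, 104, 106, 126]

Fragment lengths:
  [0,5): 5 bp
  [5,13): 8 bp
  [13,18): 5 bp
  [18,28): 10 bp
  [28,31): 3 bp
  [31,44): 13 bp
  [44,49): 5 bp
  [49,61): 12 bp
  [61,66): 5 bp
  [66,80): 14 bp
  [80,91): 11 bp
  [91,104): 13 bp
  [104,106): 2 bp
  [106,126): 20 bp
  [126,128): 2 bp

[2,2,3,5,5,5,5,8,10,11,12,13,13,14,20]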